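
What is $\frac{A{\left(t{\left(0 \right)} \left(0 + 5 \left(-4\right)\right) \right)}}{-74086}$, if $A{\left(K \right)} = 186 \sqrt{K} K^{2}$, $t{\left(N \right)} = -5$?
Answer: $- \frac{9300000}{37043} \approx -251.06$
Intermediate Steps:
$A{\left(K \right)} = 186 K^{\frac{5}{2}}$
$\frac{A{\left(t{\left(0 \right)} \left(0 + 5 \left(-4\right)\right) \right)}}{-74086} = \frac{186 \left(- 5 \left(0 + 5 \left(-4\right)\right)\right)^{\frac{5}{2}}}{-74086} = 186 \left(- 5 \left(0 - 20\right)\right)^{\frac{5}{2}} \left(- \frac{1}{74086}\right) = 186 \left(\left(-5\right) \left(-20\right)\right)^{\frac{5}{2}} \left(- \frac{1}{74086}\right) = 186 \cdot 100^{\frac{5}{2}} \left(- \frac{1}{74086}\right) = 186 \cdot 100000 \left(- \frac{1}{74086}\right) = 18600000 \left(- \frac{1}{74086}\right) = - \frac{9300000}{37043}$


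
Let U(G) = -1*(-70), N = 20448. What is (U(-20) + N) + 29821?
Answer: 50339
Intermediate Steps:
U(G) = 70
(U(-20) + N) + 29821 = (70 + 20448) + 29821 = 20518 + 29821 = 50339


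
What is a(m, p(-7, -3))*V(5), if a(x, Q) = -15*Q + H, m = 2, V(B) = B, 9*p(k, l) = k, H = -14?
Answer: -35/3 ≈ -11.667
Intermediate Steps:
p(k, l) = k/9
a(x, Q) = -14 - 15*Q (a(x, Q) = -15*Q - 14 = -14 - 15*Q)
a(m, p(-7, -3))*V(5) = (-14 - 5*(-7)/3)*5 = (-14 - 15*(-7/9))*5 = (-14 + 35/3)*5 = -7/3*5 = -35/3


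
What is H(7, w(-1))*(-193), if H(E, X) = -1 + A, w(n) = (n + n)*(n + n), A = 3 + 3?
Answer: -965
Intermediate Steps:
A = 6
w(n) = 4*n² (w(n) = (2*n)*(2*n) = 4*n²)
H(E, X) = 5 (H(E, X) = -1 + 6 = 5)
H(7, w(-1))*(-193) = 5*(-193) = -965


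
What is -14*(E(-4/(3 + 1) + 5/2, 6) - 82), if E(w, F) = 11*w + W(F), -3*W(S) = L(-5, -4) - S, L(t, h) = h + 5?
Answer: 2681/3 ≈ 893.67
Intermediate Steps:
L(t, h) = 5 + h
W(S) = -⅓ + S/3 (W(S) = -((5 - 4) - S)/3 = -(1 - S)/3 = -⅓ + S/3)
E(w, F) = -⅓ + 11*w + F/3 (E(w, F) = 11*w + (-⅓ + F/3) = -⅓ + 11*w + F/3)
-14*(E(-4/(3 + 1) + 5/2, 6) - 82) = -14*((-⅓ + 11*(-4/(3 + 1) + 5/2) + (⅓)*6) - 82) = -14*((-⅓ + 11*(-4/(1*4) + 5*(½)) + 2) - 82) = -14*((-⅓ + 11*(-4/4 + 5/2) + 2) - 82) = -14*((-⅓ + 11*(-4*¼ + 5/2) + 2) - 82) = -14*((-⅓ + 11*(-1 + 5/2) + 2) - 82) = -14*((-⅓ + 11*(3/2) + 2) - 82) = -14*((-⅓ + 33/2 + 2) - 82) = -14*(109/6 - 82) = -14*(-383/6) = 2681/3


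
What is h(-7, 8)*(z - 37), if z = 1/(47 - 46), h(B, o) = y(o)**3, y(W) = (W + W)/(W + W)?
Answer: -36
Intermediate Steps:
y(W) = 1 (y(W) = (2*W)/((2*W)) = (2*W)*(1/(2*W)) = 1)
h(B, o) = 1 (h(B, o) = 1**3 = 1)
z = 1 (z = 1/1 = 1)
h(-7, 8)*(z - 37) = 1*(1 - 37) = 1*(-36) = -36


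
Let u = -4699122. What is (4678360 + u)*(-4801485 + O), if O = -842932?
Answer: 117189385754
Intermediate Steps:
(4678360 + u)*(-4801485 + O) = (4678360 - 4699122)*(-4801485 - 842932) = -20762*(-5644417) = 117189385754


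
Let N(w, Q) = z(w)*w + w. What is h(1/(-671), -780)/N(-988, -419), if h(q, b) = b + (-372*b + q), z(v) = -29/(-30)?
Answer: -2912609685/19556966 ≈ -148.93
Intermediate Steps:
z(v) = 29/30 (z(v) = -29*(-1/30) = 29/30)
N(w, Q) = 59*w/30 (N(w, Q) = 29*w/30 + w = 59*w/30)
h(q, b) = q - 371*b (h(q, b) = b + (q - 372*b) = q - 371*b)
h(1/(-671), -780)/N(-988, -419) = (1/(-671) - 371*(-780))/(((59/30)*(-988))) = (-1/671 + 289380)/(-29146/15) = (194173979/671)*(-15/29146) = -2912609685/19556966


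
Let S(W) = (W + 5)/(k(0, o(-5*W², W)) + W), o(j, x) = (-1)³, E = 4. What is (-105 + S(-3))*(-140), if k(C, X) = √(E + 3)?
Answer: 15120 + 140*√7 ≈ 15490.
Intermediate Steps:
o(j, x) = -1
k(C, X) = √7 (k(C, X) = √(4 + 3) = √7)
S(W) = (5 + W)/(W + √7) (S(W) = (W + 5)/(√7 + W) = (5 + W)/(W + √7))
(-105 + S(-3))*(-140) = (-105 + (5 - 3)/(-3 + √7))*(-140) = (-105 + 2/(-3 + √7))*(-140) = 14700 - 280/(-3 + √7)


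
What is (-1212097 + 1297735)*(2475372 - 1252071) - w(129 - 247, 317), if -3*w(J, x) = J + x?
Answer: 314283153313/3 ≈ 1.0476e+11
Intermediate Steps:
w(J, x) = -J/3 - x/3 (w(J, x) = -(J + x)/3 = -J/3 - x/3)
(-1212097 + 1297735)*(2475372 - 1252071) - w(129 - 247, 317) = (-1212097 + 1297735)*(2475372 - 1252071) - (-(129 - 247)/3 - 1/3*317) = 85638*1223301 - (-1/3*(-118) - 317/3) = 104761051038 - (118/3 - 317/3) = 104761051038 - 1*(-199/3) = 104761051038 + 199/3 = 314283153313/3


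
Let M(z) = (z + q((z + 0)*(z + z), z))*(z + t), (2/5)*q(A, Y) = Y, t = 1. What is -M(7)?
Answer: -196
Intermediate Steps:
q(A, Y) = 5*Y/2
M(z) = 7*z*(1 + z)/2 (M(z) = (z + 5*z/2)*(z + 1) = (7*z/2)*(1 + z) = 7*z*(1 + z)/2)
-M(7) = -7*7*(1 + 7)/2 = -7*7*8/2 = -1*196 = -196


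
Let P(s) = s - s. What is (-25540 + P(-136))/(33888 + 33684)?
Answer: -6385/16893 ≈ -0.37797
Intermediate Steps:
P(s) = 0
(-25540 + P(-136))/(33888 + 33684) = (-25540 + 0)/(33888 + 33684) = -25540/67572 = -25540*1/67572 = -6385/16893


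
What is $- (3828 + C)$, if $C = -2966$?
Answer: $-862$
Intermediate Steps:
$- (3828 + C) = - (3828 - 2966) = \left(-1\right) 862 = -862$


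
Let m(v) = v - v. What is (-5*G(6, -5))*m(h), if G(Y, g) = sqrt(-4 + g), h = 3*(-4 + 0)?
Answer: 0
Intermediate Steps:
h = -12 (h = 3*(-4) = -12)
m(v) = 0
(-5*G(6, -5))*m(h) = -5*sqrt(-4 - 5)*0 = -15*I*0 = 0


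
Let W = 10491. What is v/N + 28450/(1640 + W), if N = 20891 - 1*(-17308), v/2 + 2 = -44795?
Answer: -14752/66198867 ≈ -0.00022284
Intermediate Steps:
v = -89594 (v = -4 + 2*(-44795) = -4 - 89590 = -89594)
N = 38199 (N = 20891 + 17308 = 38199)
v/N + 28450/(1640 + W) = -89594/38199 + 28450/(1640 + 10491) = -89594*1/38199 + 28450/12131 = -89594/38199 + 28450*(1/12131) = -89594/38199 + 28450/12131 = -14752/66198867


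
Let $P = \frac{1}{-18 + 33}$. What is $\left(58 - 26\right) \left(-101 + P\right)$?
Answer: $- \frac{48448}{15} \approx -3229.9$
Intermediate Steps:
$P = \frac{1}{15} \approx 0.066667$
$\left(58 - 26\right) \left(-101 + P\right) = \left(58 - 26\right) \left(-101 + \frac{1}{15}\right) = \left(58 - 26\right) \left(- \frac{1514}{15}\right) = 32 \left(- \frac{1514}{15}\right) = - \frac{48448}{15}$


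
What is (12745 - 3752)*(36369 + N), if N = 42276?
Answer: 707254485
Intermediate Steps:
(12745 - 3752)*(36369 + N) = (12745 - 3752)*(36369 + 42276) = 8993*78645 = 707254485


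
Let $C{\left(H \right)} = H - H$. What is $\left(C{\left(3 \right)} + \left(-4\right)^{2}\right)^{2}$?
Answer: $256$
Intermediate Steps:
$C{\left(H \right)} = 0$
$\left(C{\left(3 \right)} + \left(-4\right)^{2}\right)^{2} = \left(0 + \left(-4\right)^{2}\right)^{2} = \left(0 + 16\right)^{2} = 16^{2} = 256$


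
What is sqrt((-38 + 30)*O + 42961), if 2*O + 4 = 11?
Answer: sqrt(42933) ≈ 207.20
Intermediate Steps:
O = 7/2 (O = -2 + (1/2)*11 = -2 + 11/2 = 7/2 ≈ 3.5000)
sqrt((-38 + 30)*O + 42961) = sqrt((-38 + 30)*(7/2) + 42961) = sqrt(-8*7/2 + 42961) = sqrt(-28 + 42961) = sqrt(42933)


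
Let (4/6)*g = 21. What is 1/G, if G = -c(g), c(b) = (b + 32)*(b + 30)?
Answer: -4/15621 ≈ -0.00025607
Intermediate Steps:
g = 63/2 (g = (3/2)*21 = 63/2 ≈ 31.500)
c(b) = (30 + b)*(32 + b) (c(b) = (32 + b)*(30 + b) = (30 + b)*(32 + b))
G = -15621/4 (G = -(960 + (63/2)**2 + 62*(63/2)) = -(960 + 3969/4 + 1953) = -1*15621/4 = -15621/4 ≈ -3905.3)
1/G = 1/(-15621/4) = -4/15621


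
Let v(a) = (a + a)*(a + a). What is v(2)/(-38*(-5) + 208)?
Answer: 8/199 ≈ 0.040201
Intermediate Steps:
v(a) = 4*a² (v(a) = (2*a)*(2*a) = 4*a²)
v(2)/(-38*(-5) + 208) = (4*2²)/(-38*(-5) + 208) = (4*4)/(190 + 208) = 16/398 = 16*(1/398) = 8/199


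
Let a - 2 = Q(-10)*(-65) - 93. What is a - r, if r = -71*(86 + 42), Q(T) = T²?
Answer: 2497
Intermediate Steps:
a = -6591 (a = 2 + ((-10)²*(-65) - 93) = 2 + (100*(-65) - 93) = 2 + (-6500 - 93) = 2 - 6593 = -6591)
r = -9088 (r = -71*128 = -9088)
a - r = -6591 - 1*(-9088) = -6591 + 9088 = 2497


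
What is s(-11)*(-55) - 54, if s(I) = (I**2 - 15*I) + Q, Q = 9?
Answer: -16279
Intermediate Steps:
s(I) = 9 + I**2 - 15*I (s(I) = (I**2 - 15*I) + 9 = 9 + I**2 - 15*I)
s(-11)*(-55) - 54 = (9 + (-11)**2 - 15*(-11))*(-55) - 54 = (9 + 121 + 165)*(-55) - 54 = 295*(-55) - 54 = -16225 - 54 = -16279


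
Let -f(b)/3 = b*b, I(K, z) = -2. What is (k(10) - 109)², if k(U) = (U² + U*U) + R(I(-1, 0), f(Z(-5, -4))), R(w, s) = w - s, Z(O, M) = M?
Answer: 18769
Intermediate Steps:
f(b) = -3*b² (f(b) = -3*b*b = -3*b²)
k(U) = 46 + 2*U² (k(U) = (U² + U*U) + (-2 - (-3)*(-4)²) = (U² + U²) + (-2 - (-3)*16) = 2*U² + (-2 - 1*(-48)) = 2*U² + (-2 + 48) = 2*U² + 46 = 46 + 2*U²)
(k(10) - 109)² = ((46 + 2*10²) - 109)² = ((46 + 2*100) - 109)² = ((46 + 200) - 109)² = (246 - 109)² = 137² = 18769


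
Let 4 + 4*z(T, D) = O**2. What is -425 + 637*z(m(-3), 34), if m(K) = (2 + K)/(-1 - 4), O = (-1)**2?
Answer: -3611/4 ≈ -902.75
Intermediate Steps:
O = 1
m(K) = -2/5 - K/5 (m(K) = (2 + K)/(-5) = (2 + K)*(-1/5) = -2/5 - K/5)
z(T, D) = -3/4 (z(T, D) = -1 + (1/4)*1**2 = -1 + (1/4)*1 = -1 + 1/4 = -3/4)
-425 + 637*z(m(-3), 34) = -425 + 637*(-3/4) = -425 - 1911/4 = -3611/4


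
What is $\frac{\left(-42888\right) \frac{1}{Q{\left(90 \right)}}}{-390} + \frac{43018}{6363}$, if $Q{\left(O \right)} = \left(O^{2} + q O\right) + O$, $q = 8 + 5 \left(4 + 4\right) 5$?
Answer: $\frac{4182800968}{618324525} \approx 6.7647$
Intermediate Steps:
$q = 208$ ($q = 8 + 5 \cdot 8 \cdot 5 = 8 + 5 \cdot 40 = 8 + 200 = 208$)
$Q{\left(O \right)} = O^{2} + 209 O$ ($Q{\left(O \right)} = \left(O^{2} + 208 O\right) + O = O^{2} + 209 O$)
$\frac{\left(-42888\right) \frac{1}{Q{\left(90 \right)}}}{-390} + \frac{43018}{6363} = \frac{\left(-42888\right) \frac{1}{90 \left(209 + 90\right)}}{-390} + \frac{43018}{6363} = - \frac{42888}{90 \cdot 299} \left(- \frac{1}{390}\right) + 43018 \cdot \frac{1}{6363} = - \frac{42888}{26910} \left(- \frac{1}{390}\right) + \frac{43018}{6363} = \left(-42888\right) \frac{1}{26910} \left(- \frac{1}{390}\right) + \frac{43018}{6363} = \left(- \frac{7148}{4485}\right) \left(- \frac{1}{390}\right) + \frac{43018}{6363} = \frac{3574}{874575} + \frac{43018}{6363} = \frac{4182800968}{618324525}$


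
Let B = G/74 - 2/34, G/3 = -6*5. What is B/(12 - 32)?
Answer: 401/6290 ≈ 0.063752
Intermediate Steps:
G = -90 (G = 3*(-6*5) = 3*(-30) = -90)
B = -802/629 (B = -90/74 - 2/34 = -90*1/74 - 2*1/34 = -45/37 - 1/17 = -802/629 ≈ -1.2750)
B/(12 - 32) = -802/629/(12 - 32) = -802/629/(-20) = -1/20*(-802/629) = 401/6290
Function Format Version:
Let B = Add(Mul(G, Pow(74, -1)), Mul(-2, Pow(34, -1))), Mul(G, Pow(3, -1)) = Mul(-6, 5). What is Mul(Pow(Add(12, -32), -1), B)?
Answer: Rational(401, 6290) ≈ 0.063752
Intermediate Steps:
G = -90 (G = Mul(3, Mul(-6, 5)) = Mul(3, -30) = -90)
B = Rational(-802, 629) (B = Add(Mul(-90, Pow(74, -1)), Mul(-2, Pow(34, -1))) = Add(Mul(-90, Rational(1, 74)), Mul(-2, Rational(1, 34))) = Add(Rational(-45, 37), Rational(-1, 17)) = Rational(-802, 629) ≈ -1.2750)
Mul(Pow(Add(12, -32), -1), B) = Mul(Pow(Add(12, -32), -1), Rational(-802, 629)) = Mul(Pow(-20, -1), Rational(-802, 629)) = Mul(Rational(-1, 20), Rational(-802, 629)) = Rational(401, 6290)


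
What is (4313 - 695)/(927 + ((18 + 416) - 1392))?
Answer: -3618/31 ≈ -116.71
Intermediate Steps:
(4313 - 695)/(927 + ((18 + 416) - 1392)) = 3618/(927 + (434 - 1392)) = 3618/(927 - 958) = 3618/(-31) = 3618*(-1/31) = -3618/31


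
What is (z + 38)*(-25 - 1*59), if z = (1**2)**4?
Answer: -3276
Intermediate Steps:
z = 1 (z = 1**4 = 1)
(z + 38)*(-25 - 1*59) = (1 + 38)*(-25 - 1*59) = 39*(-25 - 59) = 39*(-84) = -3276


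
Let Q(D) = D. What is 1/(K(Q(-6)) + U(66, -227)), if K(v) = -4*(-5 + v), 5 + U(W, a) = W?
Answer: 1/105 ≈ 0.0095238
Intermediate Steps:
U(W, a) = -5 + W
K(v) = 20 - 4*v
1/(K(Q(-6)) + U(66, -227)) = 1/((20 - 4*(-6)) + (-5 + 66)) = 1/((20 + 24) + 61) = 1/(44 + 61) = 1/105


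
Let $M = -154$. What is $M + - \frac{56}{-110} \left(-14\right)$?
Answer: $- \frac{8862}{55} \approx -161.13$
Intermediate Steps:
$M + - \frac{56}{-110} \left(-14\right) = -154 + - \frac{56}{-110} \left(-14\right) = -154 + \left(-56\right) \left(- \frac{1}{110}\right) \left(-14\right) = -154 + \frac{28}{55} \left(-14\right) = -154 - \frac{392}{55} = - \frac{8862}{55}$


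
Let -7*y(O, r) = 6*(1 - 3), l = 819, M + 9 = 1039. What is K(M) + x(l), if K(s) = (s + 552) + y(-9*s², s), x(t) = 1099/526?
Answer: 5838929/3682 ≈ 1585.8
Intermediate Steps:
M = 1030 (M = -9 + 1039 = 1030)
y(O, r) = 12/7 (y(O, r) = -6*(1 - 3)/7 = -6*(-2)/7 = -⅐*(-12) = 12/7)
x(t) = 1099/526 (x(t) = 1099*(1/526) = 1099/526)
K(s) = 3876/7 + s (K(s) = (s + 552) + 12/7 = (552 + s) + 12/7 = 3876/7 + s)
K(M) + x(l) = (3876/7 + 1030) + 1099/526 = 11086/7 + 1099/526 = 5838929/3682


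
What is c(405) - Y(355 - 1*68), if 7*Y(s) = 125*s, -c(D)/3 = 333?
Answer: -6124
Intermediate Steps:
c(D) = -999 (c(D) = -3*333 = -999)
Y(s) = 125*s/7 (Y(s) = (125*s)/7 = 125*s/7)
c(405) - Y(355 - 1*68) = -999 - 125*(355 - 1*68)/7 = -999 - 125*(355 - 68)/7 = -999 - 125*287/7 = -999 - 1*5125 = -999 - 5125 = -6124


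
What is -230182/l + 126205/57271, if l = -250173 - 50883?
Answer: 25588762901/8620889088 ≈ 2.9682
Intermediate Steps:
l = -301056
-230182/l + 126205/57271 = -230182/(-301056) + 126205/57271 = -230182*(-1/301056) + 126205*(1/57271) = 115091/150528 + 126205/57271 = 25588762901/8620889088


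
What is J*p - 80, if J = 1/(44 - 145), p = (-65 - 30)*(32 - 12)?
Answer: -6180/101 ≈ -61.188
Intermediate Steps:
p = -1900 (p = -95*20 = -1900)
J = -1/101 (J = 1/(-101) = -1/101 ≈ -0.0099010)
J*p - 80 = -1/101*(-1900) - 80 = 1900/101 - 80 = -6180/101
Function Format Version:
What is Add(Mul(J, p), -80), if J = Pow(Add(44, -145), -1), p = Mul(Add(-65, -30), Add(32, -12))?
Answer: Rational(-6180, 101) ≈ -61.188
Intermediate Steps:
p = -1900 (p = Mul(-95, 20) = -1900)
J = Rational(-1, 101) (J = Pow(-101, -1) = Rational(-1, 101) ≈ -0.0099010)
Add(Mul(J, p), -80) = Add(Mul(Rational(-1, 101), -1900), -80) = Add(Rational(1900, 101), -80) = Rational(-6180, 101)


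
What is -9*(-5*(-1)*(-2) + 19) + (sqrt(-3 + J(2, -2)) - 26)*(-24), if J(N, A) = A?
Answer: 543 - 24*I*sqrt(5) ≈ 543.0 - 53.666*I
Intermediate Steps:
-9*(-5*(-1)*(-2) + 19) + (sqrt(-3 + J(2, -2)) - 26)*(-24) = -9*(-5*(-1)*(-2) + 19) + (sqrt(-3 - 2) - 26)*(-24) = -9*(5*(-2) + 19) + (sqrt(-5) - 26)*(-24) = -9*(-10 + 19) + (I*sqrt(5) - 26)*(-24) = -9*9 + (-26 + I*sqrt(5))*(-24) = -81 + (624 - 24*I*sqrt(5)) = 543 - 24*I*sqrt(5)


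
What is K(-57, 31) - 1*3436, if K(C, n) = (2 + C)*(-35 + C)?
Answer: 1624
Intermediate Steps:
K(C, n) = (-35 + C)*(2 + C)
K(-57, 31) - 1*3436 = (-70 + (-57)² - 33*(-57)) - 1*3436 = (-70 + 3249 + 1881) - 3436 = 5060 - 3436 = 1624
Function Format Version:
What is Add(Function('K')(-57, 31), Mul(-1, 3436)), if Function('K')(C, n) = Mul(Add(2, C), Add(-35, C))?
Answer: 1624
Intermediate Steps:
Function('K')(C, n) = Mul(Add(-35, C), Add(2, C))
Add(Function('K')(-57, 31), Mul(-1, 3436)) = Add(Add(-70, Pow(-57, 2), Mul(-33, -57)), Mul(-1, 3436)) = Add(Add(-70, 3249, 1881), -3436) = Add(5060, -3436) = 1624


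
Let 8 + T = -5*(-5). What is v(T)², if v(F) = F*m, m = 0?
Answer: 0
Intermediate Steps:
T = 17 (T = -8 - 5*(-5) = -8 + 25 = 17)
v(F) = 0 (v(F) = F*0 = 0)
v(T)² = 0² = 0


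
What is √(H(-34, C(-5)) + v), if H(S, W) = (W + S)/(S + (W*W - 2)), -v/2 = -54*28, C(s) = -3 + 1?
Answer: 3*√5378/4 ≈ 55.001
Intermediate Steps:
C(s) = -2
v = 3024 (v = -(-108)*28 = -2*(-1512) = 3024)
H(S, W) = (S + W)/(-2 + S + W²) (H(S, W) = (S + W)/(S + (W² - 2)) = (S + W)/(S + (-2 + W²)) = (S + W)/(-2 + S + W²))
√(H(-34, C(-5)) + v) = √((-34 - 2)/(-2 - 34 + (-2)²) + 3024) = √(-36/(-2 - 34 + 4) + 3024) = √(-36/(-32) + 3024) = √(-1/32*(-36) + 3024) = √(9/8 + 3024) = √(24201/8) = 3*√5378/4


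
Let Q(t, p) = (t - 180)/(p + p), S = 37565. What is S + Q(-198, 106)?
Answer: 3981701/106 ≈ 37563.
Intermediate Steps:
Q(t, p) = (-180 + t)/(2*p) (Q(t, p) = (-180 + t)/((2*p)) = (-180 + t)*(1/(2*p)) = (-180 + t)/(2*p))
S + Q(-198, 106) = 37565 + (½)*(-180 - 198)/106 = 37565 + (½)*(1/106)*(-378) = 37565 - 189/106 = 3981701/106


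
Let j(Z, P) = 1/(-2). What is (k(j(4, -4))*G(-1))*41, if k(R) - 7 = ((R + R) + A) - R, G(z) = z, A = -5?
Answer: -123/2 ≈ -61.500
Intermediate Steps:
j(Z, P) = -½
k(R) = 2 + R (k(R) = 7 + (((R + R) - 5) - R) = 7 + ((2*R - 5) - R) = 7 + ((-5 + 2*R) - R) = 7 + (-5 + R) = 2 + R)
(k(j(4, -4))*G(-1))*41 = ((2 - ½)*(-1))*41 = ((3/2)*(-1))*41 = -3/2*41 = -123/2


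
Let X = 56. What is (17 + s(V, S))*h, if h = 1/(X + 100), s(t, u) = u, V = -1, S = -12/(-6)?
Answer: 19/156 ≈ 0.12179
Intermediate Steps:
S = 2 (S = -12*(-⅙) = 2)
h = 1/156 (h = 1/(56 + 100) = 1/156 ≈ 0.0064103)
(17 + s(V, S))*h = (17 + 2)*(1/156) = 19*(1/156) = 19/156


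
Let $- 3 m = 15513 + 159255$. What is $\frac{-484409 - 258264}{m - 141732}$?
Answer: $\frac{742673}{199988} \approx 3.7136$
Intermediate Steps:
$m = -58256$ ($m = - \frac{15513 + 159255}{3} = \left(- \frac{1}{3}\right) 174768 = -58256$)
$\frac{-484409 - 258264}{m - 141732} = \frac{-484409 - 258264}{-58256 - 141732} = - \frac{742673}{-199988} = \left(-742673\right) \left(- \frac{1}{199988}\right) = \frac{742673}{199988}$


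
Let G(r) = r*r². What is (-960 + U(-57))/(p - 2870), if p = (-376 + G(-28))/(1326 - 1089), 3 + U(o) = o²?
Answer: -270891/351259 ≈ -0.77120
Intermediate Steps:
G(r) = r³
U(o) = -3 + o²
p = -22328/237 (p = (-376 + (-28)³)/(1326 - 1089) = (-376 - 21952)/237 = -22328*1/237 = -22328/237 ≈ -94.211)
(-960 + U(-57))/(p - 2870) = (-960 + (-3 + (-57)²))/(-22328/237 - 2870) = (-960 + (-3 + 3249))/(-702518/237) = (-960 + 3246)*(-237/702518) = 2286*(-237/702518) = -270891/351259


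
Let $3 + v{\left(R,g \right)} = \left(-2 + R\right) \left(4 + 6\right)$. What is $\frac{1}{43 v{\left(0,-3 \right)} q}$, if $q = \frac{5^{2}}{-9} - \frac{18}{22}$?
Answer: $\frac{99}{352084} \approx 0.00028118$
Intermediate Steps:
$v{\left(R,g \right)} = -23 + 10 R$ ($v{\left(R,g \right)} = -3 + \left(-2 + R\right) \left(4 + 6\right) = -3 + \left(-2 + R\right) 10 = -3 + \left(-20 + 10 R\right) = -23 + 10 R$)
$q = - \frac{356}{99}$ ($q = 25 \left(- \frac{1}{9}\right) - \frac{9}{11} = - \frac{25}{9} - \frac{9}{11} = - \frac{356}{99} \approx -3.596$)
$\frac{1}{43 v{\left(0,-3 \right)} q} = \frac{1}{43 \left(-23 + 10 \cdot 0\right) \left(- \frac{356}{99}\right)} = \frac{1}{43 \left(-23 + 0\right) \left(- \frac{356}{99}\right)} = \frac{1}{43 \left(-23\right) \left(- \frac{356}{99}\right)} = \frac{1}{\left(-989\right) \left(- \frac{356}{99}\right)} = \frac{1}{\frac{352084}{99}} = \frac{99}{352084}$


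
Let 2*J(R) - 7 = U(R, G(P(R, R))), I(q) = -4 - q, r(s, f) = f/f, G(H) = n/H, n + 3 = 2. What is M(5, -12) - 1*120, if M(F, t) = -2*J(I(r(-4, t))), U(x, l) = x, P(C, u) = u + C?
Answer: -122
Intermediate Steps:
n = -1 (n = -3 + 2 = -1)
P(C, u) = C + u
G(H) = -1/H
r(s, f) = 1
J(R) = 7/2 + R/2
M(F, t) = -2 (M(F, t) = -2*(7/2 + (-4 - 1*1)/2) = -2*(7/2 + (-4 - 1)/2) = -2*(7/2 + (½)*(-5)) = -2*(7/2 - 5/2) = -2*1 = -2)
M(5, -12) - 1*120 = -2 - 1*120 = -2 - 120 = -122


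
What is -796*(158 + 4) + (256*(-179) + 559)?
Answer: -174217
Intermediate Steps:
-796*(158 + 4) + (256*(-179) + 559) = -796*162 + (-45824 + 559) = -128952 - 45265 = -174217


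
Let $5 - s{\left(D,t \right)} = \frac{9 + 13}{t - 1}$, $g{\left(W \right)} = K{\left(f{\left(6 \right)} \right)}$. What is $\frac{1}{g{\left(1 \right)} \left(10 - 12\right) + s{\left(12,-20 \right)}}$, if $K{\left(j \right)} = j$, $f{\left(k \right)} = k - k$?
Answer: $\frac{21}{127} \approx 0.16535$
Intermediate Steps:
$f{\left(k \right)} = 0$
$g{\left(W \right)} = 0$
$s{\left(D,t \right)} = 5 - \frac{22}{-1 + t}$ ($s{\left(D,t \right)} = 5 - \frac{9 + 13}{t - 1} = 5 - \frac{22}{-1 + t}$)
$\frac{1}{g{\left(1 \right)} \left(10 - 12\right) + s{\left(12,-20 \right)}} = \frac{1}{0 \left(10 - 12\right) + \frac{-27 + 5 \left(-20\right)}{-1 - 20}} = \frac{1}{0 \left(-2\right) + \frac{-27 - 100}{-21}} = \frac{1}{0 - - \frac{127}{21}} = \frac{1}{0 + \frac{127}{21}} = \frac{1}{\frac{127}{21}} = \frac{21}{127}$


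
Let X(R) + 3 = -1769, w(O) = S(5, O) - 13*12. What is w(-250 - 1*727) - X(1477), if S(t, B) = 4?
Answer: 1620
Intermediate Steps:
w(O) = -152 (w(O) = 4 - 13*12 = 4 - 156 = -152)
X(R) = -1772 (X(R) = -3 - 1769 = -1772)
w(-250 - 1*727) - X(1477) = -152 - 1*(-1772) = -152 + 1772 = 1620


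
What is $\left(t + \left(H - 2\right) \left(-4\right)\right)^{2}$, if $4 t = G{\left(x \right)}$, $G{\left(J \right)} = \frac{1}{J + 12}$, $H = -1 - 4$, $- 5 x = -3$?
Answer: $\frac{49857721}{63504} \approx 785.11$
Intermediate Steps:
$x = \frac{3}{5}$ ($x = \left(- \frac{1}{5}\right) \left(-3\right) = \frac{3}{5} \approx 0.6$)
$H = -5$ ($H = -1 - 4 = -5$)
$G{\left(J \right)} = \frac{1}{12 + J}$
$t = \frac{5}{252}$ ($t = \frac{1}{4 \left(12 + \frac{3}{5}\right)} = \frac{1}{4 \cdot \frac{63}{5}} = \frac{1}{4} \cdot \frac{5}{63} = \frac{5}{252} \approx 0.019841$)
$\left(t + \left(H - 2\right) \left(-4\right)\right)^{2} = \left(\frac{5}{252} + \left(-5 - 2\right) \left(-4\right)\right)^{2} = \left(\frac{5}{252} - -28\right)^{2} = \left(\frac{5}{252} + 28\right)^{2} = \left(\frac{7061}{252}\right)^{2} = \frac{49857721}{63504}$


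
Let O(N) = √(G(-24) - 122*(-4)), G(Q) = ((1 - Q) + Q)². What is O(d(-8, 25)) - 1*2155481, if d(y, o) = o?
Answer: -2155481 + √489 ≈ -2.1555e+6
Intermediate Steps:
G(Q) = 1 (G(Q) = 1² = 1)
O(N) = √489 (O(N) = √(1 - 122*(-4)) = √(1 + 488) = √489)
O(d(-8, 25)) - 1*2155481 = √489 - 1*2155481 = √489 - 2155481 = -2155481 + √489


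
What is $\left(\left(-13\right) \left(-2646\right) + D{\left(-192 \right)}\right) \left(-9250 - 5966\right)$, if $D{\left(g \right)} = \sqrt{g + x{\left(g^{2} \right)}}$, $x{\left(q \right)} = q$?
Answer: $-523399968 - 121728 \sqrt{573} \approx -5.2631 \cdot 10^{8}$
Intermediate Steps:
$D{\left(g \right)} = \sqrt{g + g^{2}}$
$\left(\left(-13\right) \left(-2646\right) + D{\left(-192 \right)}\right) \left(-9250 - 5966\right) = \left(\left(-13\right) \left(-2646\right) + \sqrt{- 192 \left(1 - 192\right)}\right) \left(-9250 - 5966\right) = \left(34398 + \sqrt{\left(-192\right) \left(-191\right)}\right) \left(-15216\right) = \left(34398 + \sqrt{36672}\right) \left(-15216\right) = \left(34398 + 8 \sqrt{573}\right) \left(-15216\right) = -523399968 - 121728 \sqrt{573}$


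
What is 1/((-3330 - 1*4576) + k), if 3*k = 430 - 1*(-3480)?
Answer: -3/19808 ≈ -0.00015145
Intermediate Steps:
k = 3910/3 (k = (430 - 1*(-3480))/3 = (430 + 3480)/3 = (⅓)*3910 = 3910/3 ≈ 1303.3)
1/((-3330 - 1*4576) + k) = 1/((-3330 - 1*4576) + 3910/3) = 1/((-3330 - 4576) + 3910/3) = 1/(-7906 + 3910/3) = 1/(-19808/3) = -3/19808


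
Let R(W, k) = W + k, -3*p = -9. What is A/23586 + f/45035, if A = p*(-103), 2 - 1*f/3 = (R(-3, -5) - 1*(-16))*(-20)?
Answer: -817673/354065170 ≈ -0.0023094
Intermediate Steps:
p = 3 (p = -⅓*(-9) = 3)
f = 486 (f = 6 - 3*((-3 - 5) - 1*(-16))*(-20) = 6 - 3*(-8 + 16)*(-20) = 6 - 24*(-20) = 6 - 3*(-160) = 6 + 480 = 486)
A = -309 (A = 3*(-103) = -309)
A/23586 + f/45035 = -309/23586 + 486/45035 = -309*1/23586 + 486*(1/45035) = -103/7862 + 486/45035 = -817673/354065170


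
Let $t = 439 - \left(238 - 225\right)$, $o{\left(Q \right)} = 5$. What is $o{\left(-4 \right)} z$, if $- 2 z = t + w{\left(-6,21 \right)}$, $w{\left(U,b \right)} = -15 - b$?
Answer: $-975$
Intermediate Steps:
$t = 426$ ($t = 439 - 13 = 426$)
$z = -195$ ($z = - \frac{426 - 36}{2} = \left(- \frac{1}{2}\right) 390 = -195$)
$o{\left(-4 \right)} z = 5 \left(-195\right) = -975$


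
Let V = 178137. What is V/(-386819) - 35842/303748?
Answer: -33986562037/58747748806 ≈ -0.57852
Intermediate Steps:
V/(-386819) - 35842/303748 = 178137/(-386819) - 35842/303748 = 178137*(-1/386819) - 35842*1/303748 = -178137/386819 - 17921/151874 = -33986562037/58747748806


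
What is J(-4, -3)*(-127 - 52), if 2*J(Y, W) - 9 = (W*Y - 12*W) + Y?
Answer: -9487/2 ≈ -4743.5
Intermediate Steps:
J(Y, W) = 9/2 + Y/2 - 6*W + W*Y/2 (J(Y, W) = 9/2 + ((W*Y - 12*W) + Y)/2 = 9/2 + ((-12*W + W*Y) + Y)/2 = 9/2 + (Y - 12*W + W*Y)/2 = 9/2 + (Y/2 - 6*W + W*Y/2) = 9/2 + Y/2 - 6*W + W*Y/2)
J(-4, -3)*(-127 - 52) = (9/2 + (1/2)*(-4) - 6*(-3) + (1/2)*(-3)*(-4))*(-127 - 52) = (9/2 - 2 + 18 + 6)*(-179) = (53/2)*(-179) = -9487/2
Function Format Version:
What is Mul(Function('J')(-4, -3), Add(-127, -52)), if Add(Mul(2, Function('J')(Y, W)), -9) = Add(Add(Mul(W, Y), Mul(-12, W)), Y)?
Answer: Rational(-9487, 2) ≈ -4743.5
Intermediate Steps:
Function('J')(Y, W) = Add(Rational(9, 2), Mul(Rational(1, 2), Y), Mul(-6, W), Mul(Rational(1, 2), W, Y)) (Function('J')(Y, W) = Add(Rational(9, 2), Mul(Rational(1, 2), Add(Add(Mul(W, Y), Mul(-12, W)), Y))) = Add(Rational(9, 2), Mul(Rational(1, 2), Add(Add(Mul(-12, W), Mul(W, Y)), Y))) = Add(Rational(9, 2), Mul(Rational(1, 2), Add(Y, Mul(-12, W), Mul(W, Y)))) = Add(Rational(9, 2), Add(Mul(Rational(1, 2), Y), Mul(-6, W), Mul(Rational(1, 2), W, Y))) = Add(Rational(9, 2), Mul(Rational(1, 2), Y), Mul(-6, W), Mul(Rational(1, 2), W, Y)))
Mul(Function('J')(-4, -3), Add(-127, -52)) = Mul(Add(Rational(9, 2), Mul(Rational(1, 2), -4), Mul(-6, -3), Mul(Rational(1, 2), -3, -4)), Add(-127, -52)) = Mul(Add(Rational(9, 2), -2, 18, 6), -179) = Mul(Rational(53, 2), -179) = Rational(-9487, 2)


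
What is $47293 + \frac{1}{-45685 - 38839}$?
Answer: $\frac{3997393531}{84524} \approx 47293.0$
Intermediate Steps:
$47293 + \frac{1}{-45685 - 38839} = 47293 + \frac{1}{-84524} = 47293 - \frac{1}{84524} = \frac{3997393531}{84524}$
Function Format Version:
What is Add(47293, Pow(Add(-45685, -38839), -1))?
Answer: Rational(3997393531, 84524) ≈ 47293.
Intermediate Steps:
Add(47293, Pow(Add(-45685, -38839), -1)) = Add(47293, Pow(-84524, -1)) = Add(47293, Rational(-1, 84524)) = Rational(3997393531, 84524)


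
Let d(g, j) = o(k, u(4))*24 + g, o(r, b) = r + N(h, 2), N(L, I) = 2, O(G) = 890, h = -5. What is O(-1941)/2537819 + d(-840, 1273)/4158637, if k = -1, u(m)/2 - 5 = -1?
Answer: 1630326626/10553867992703 ≈ 0.00015448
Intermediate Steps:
u(m) = 8 (u(m) = 10 + 2*(-1) = 10 - 2 = 8)
o(r, b) = 2 + r (o(r, b) = r + 2 = 2 + r)
d(g, j) = 24 + g (d(g, j) = (2 - 1)*24 + g = 1*24 + g = 24 + g)
O(-1941)/2537819 + d(-840, 1273)/4158637 = 890/2537819 + (24 - 840)/4158637 = 890*(1/2537819) - 816*1/4158637 = 890/2537819 - 816/4158637 = 1630326626/10553867992703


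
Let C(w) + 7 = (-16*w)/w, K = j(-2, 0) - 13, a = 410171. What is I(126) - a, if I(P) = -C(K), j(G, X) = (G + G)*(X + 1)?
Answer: -410148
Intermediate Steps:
j(G, X) = 2*G*(1 + X) (j(G, X) = (2*G)*(1 + X) = 2*G*(1 + X))
K = -17 (K = 2*(-2)*(1 + 0) - 13 = 2*(-2)*1 - 13 = -4 - 13 = -17)
C(w) = -23 (C(w) = -7 + (-16*w)/w = -7 - 16 = -23)
I(P) = 23 (I(P) = -1*(-23) = 23)
I(126) - a = 23 - 1*410171 = 23 - 410171 = -410148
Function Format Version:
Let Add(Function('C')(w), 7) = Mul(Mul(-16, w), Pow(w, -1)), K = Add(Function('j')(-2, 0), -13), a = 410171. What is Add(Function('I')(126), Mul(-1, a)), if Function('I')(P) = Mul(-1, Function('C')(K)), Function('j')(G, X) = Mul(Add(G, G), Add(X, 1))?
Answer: -410148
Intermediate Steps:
Function('j')(G, X) = Mul(2, G, Add(1, X)) (Function('j')(G, X) = Mul(Mul(2, G), Add(1, X)) = Mul(2, G, Add(1, X)))
K = -17 (K = Add(Mul(2, -2, Add(1, 0)), -13) = Add(Mul(2, -2, 1), -13) = Add(-4, -13) = -17)
Function('C')(w) = -23 (Function('C')(w) = Add(-7, Mul(Mul(-16, w), Pow(w, -1))) = Add(-7, -16) = -23)
Function('I')(P) = 23 (Function('I')(P) = Mul(-1, -23) = 23)
Add(Function('I')(126), Mul(-1, a)) = Add(23, Mul(-1, 410171)) = Add(23, -410171) = -410148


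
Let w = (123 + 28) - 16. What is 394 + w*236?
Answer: 32254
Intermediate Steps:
w = 135 (w = 151 - 16 = 135)
394 + w*236 = 394 + 135*236 = 394 + 31860 = 32254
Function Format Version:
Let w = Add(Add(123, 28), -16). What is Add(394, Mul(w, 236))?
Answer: 32254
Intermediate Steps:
w = 135 (w = Add(151, -16) = 135)
Add(394, Mul(w, 236)) = Add(394, Mul(135, 236)) = Add(394, 31860) = 32254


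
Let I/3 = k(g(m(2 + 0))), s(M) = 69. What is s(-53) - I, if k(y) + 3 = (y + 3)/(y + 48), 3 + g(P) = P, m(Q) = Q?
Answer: 3660/47 ≈ 77.872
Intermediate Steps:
g(P) = -3 + P
k(y) = -3 + (3 + y)/(48 + y) (k(y) = -3 + (y + 3)/(y + 48) = -3 + (3 + y)/(48 + y))
I = -417/47 (I = 3*((-141 - 2*(-3 + (2 + 0)))/(48 + (-3 + (2 + 0)))) = 3*((-141 - 2*(-3 + 2))/(48 + (-3 + 2))) = 3*((-141 - 2*(-1))/(48 - 1)) = 3*((-141 + 2)/47) = 3*((1/47)*(-139)) = 3*(-139/47) = -417/47 ≈ -8.8723)
s(-53) - I = 69 - 1*(-417/47) = 69 + 417/47 = 3660/47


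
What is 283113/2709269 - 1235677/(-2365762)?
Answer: 4017559367219/6409485647978 ≈ 0.62681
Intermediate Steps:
283113/2709269 - 1235677/(-2365762) = 283113*(1/2709269) - 1235677*(-1/2365762) = 283113/2709269 + 1235677/2365762 = 4017559367219/6409485647978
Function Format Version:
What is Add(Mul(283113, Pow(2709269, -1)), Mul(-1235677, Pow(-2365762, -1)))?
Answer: Rational(4017559367219, 6409485647978) ≈ 0.62681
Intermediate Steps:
Add(Mul(283113, Pow(2709269, -1)), Mul(-1235677, Pow(-2365762, -1))) = Add(Mul(283113, Rational(1, 2709269)), Mul(-1235677, Rational(-1, 2365762))) = Add(Rational(283113, 2709269), Rational(1235677, 2365762)) = Rational(4017559367219, 6409485647978)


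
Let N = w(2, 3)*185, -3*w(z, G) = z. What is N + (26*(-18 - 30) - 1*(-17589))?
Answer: 48653/3 ≈ 16218.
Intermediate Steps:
w(z, G) = -z/3
N = -370/3 (N = -⅓*2*185 = -⅔*185 = -370/3 ≈ -123.33)
N + (26*(-18 - 30) - 1*(-17589)) = -370/3 + (26*(-18 - 30) - 1*(-17589)) = -370/3 + (26*(-48) + 17589) = -370/3 + (-1248 + 17589) = -370/3 + 16341 = 48653/3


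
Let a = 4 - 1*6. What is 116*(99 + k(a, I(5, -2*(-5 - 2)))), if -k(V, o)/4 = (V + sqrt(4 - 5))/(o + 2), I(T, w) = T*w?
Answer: 103472/9 - 58*I/9 ≈ 11497.0 - 6.4444*I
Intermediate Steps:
a = -2 (a = 4 - 6 = -2)
k(V, o) = -4*(I + V)/(2 + o) (k(V, o) = -4*(V + sqrt(4 - 5))/(o + 2) = -4*(V + sqrt(-1))/(2 + o) = -4*(V + I)/(2 + o) = -4*(I + V)/(2 + o))
116*(99 + k(a, I(5, -2*(-5 - 2)))) = 116*(99 + 4*(-I - 1*(-2))/(2 + 5*(-2*(-5 - 2)))) = 116*(99 + 4*(-I + 2)/(2 + 5*(-2*(-7)))) = 116*(99 + 4*(2 - I)/(2 + 5*14)) = 116*(99 + 4*(2 - I)/(2 + 70)) = 116*(99 + 4*(2 - I)/72) = 116*(99 + 4*(1/72)*(2 - I)) = 116*(99 + (1/9 - I/18)) = 116*(892/9 - I/18) = 103472/9 - 58*I/9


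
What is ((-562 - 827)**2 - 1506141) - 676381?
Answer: -253201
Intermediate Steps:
((-562 - 827)**2 - 1506141) - 676381 = ((-1389)**2 - 1506141) - 676381 = (1929321 - 1506141) - 676381 = 423180 - 676381 = -253201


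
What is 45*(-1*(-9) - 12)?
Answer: -135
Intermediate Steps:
45*(-1*(-9) - 12) = 45*(9 - 12) = 45*(-3) = -135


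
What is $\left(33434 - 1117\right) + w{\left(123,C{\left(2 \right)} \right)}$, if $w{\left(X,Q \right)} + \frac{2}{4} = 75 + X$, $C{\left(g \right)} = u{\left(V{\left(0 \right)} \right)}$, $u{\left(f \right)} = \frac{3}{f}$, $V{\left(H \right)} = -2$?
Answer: $\frac{65029}{2} \approx 32515.0$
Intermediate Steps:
$C{\left(g \right)} = - \frac{3}{2}$ ($C{\left(g \right)} = \frac{3}{-2} = 3 \left(- \frac{1}{2}\right) = - \frac{3}{2}$)
$w{\left(X,Q \right)} = \frac{149}{2} + X$ ($w{\left(X,Q \right)} = - \frac{1}{2} + \left(75 + X\right) = \frac{149}{2} + X$)
$\left(33434 - 1117\right) + w{\left(123,C{\left(2 \right)} \right)} = \left(33434 - 1117\right) + \left(\frac{149}{2} + 123\right) = 32317 + \frac{395}{2} = \frac{65029}{2}$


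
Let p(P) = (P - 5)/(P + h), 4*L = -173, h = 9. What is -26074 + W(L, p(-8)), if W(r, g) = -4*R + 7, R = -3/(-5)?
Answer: -130347/5 ≈ -26069.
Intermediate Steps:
L = -173/4 (L = (¼)*(-173) = -173/4 ≈ -43.250)
R = ⅗ (R = -3*(-⅕) = ⅗ ≈ 0.60000)
p(P) = (-5 + P)/(9 + P) (p(P) = (P - 5)/(P + 9) = (-5 + P)/(9 + P))
W(r, g) = 23/5 (W(r, g) = -4*⅗ + 7 = -12/5 + 7 = 23/5)
-26074 + W(L, p(-8)) = -26074 + 23/5 = -130347/5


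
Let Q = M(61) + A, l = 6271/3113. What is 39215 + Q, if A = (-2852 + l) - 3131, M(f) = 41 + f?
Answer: 103775013/3113 ≈ 33336.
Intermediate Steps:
l = 6271/3113 (l = 6271*(1/3113) = 6271/3113 ≈ 2.0145)
A = -18618808/3113 (A = (-2852 + 6271/3113) - 3131 = -8872005/3113 - 3131 = -18618808/3113 ≈ -5981.0)
Q = -18301282/3113 (Q = (41 + 61) - 18618808/3113 = 102 - 18618808/3113 = -18301282/3113 ≈ -5879.0)
39215 + Q = 39215 - 18301282/3113 = 103775013/3113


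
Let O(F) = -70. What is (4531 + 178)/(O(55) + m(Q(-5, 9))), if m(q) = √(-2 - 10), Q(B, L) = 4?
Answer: -164815/2456 - 4709*I*√3/2456 ≈ -67.107 - 3.3209*I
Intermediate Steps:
m(q) = 2*I*√3 (m(q) = √(-12) = 2*I*√3)
(4531 + 178)/(O(55) + m(Q(-5, 9))) = (4531 + 178)/(-70 + 2*I*√3) = 4709/(-70 + 2*I*√3)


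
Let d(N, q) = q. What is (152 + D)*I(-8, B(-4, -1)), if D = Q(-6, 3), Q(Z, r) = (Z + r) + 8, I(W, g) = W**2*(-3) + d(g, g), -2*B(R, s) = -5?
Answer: -59503/2 ≈ -29752.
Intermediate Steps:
B(R, s) = 5/2 (B(R, s) = -1/2*(-5) = 5/2)
I(W, g) = g - 3*W**2 (I(W, g) = W**2*(-3) + g = -3*W**2 + g = g - 3*W**2)
Q(Z, r) = 8 + Z + r
D = 5 (D = 8 - 6 + 3 = 5)
(152 + D)*I(-8, B(-4, -1)) = (152 + 5)*(5/2 - 3*(-8)**2) = 157*(5/2 - 3*64) = 157*(5/2 - 192) = 157*(-379/2) = -59503/2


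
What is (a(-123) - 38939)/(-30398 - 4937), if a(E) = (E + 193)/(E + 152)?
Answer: 1129161/1024715 ≈ 1.1019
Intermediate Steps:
a(E) = (193 + E)/(152 + E)
(a(-123) - 38939)/(-30398 - 4937) = ((193 - 123)/(152 - 123) - 38939)/(-30398 - 4937) = (70/29 - 38939)/(-35335) = ((1/29)*70 - 38939)*(-1/35335) = (70/29 - 38939)*(-1/35335) = -1129161/29*(-1/35335) = 1129161/1024715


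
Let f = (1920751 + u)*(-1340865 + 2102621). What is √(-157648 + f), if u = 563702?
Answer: 2*√473136705455 ≈ 1.3757e+6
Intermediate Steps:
f = 1892546979468 (f = (1920751 + 563702)*(-1340865 + 2102621) = 2484453*761756 = 1892546979468)
√(-157648 + f) = √(-157648 + 1892546979468) = √1892546821820 = 2*√473136705455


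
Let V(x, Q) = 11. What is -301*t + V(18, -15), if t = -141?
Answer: 42452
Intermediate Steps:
-301*t + V(18, -15) = -301*(-141) + 11 = 42441 + 11 = 42452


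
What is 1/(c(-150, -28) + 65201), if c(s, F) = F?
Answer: 1/65173 ≈ 1.5344e-5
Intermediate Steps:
1/(c(-150, -28) + 65201) = 1/(-28 + 65201) = 1/65173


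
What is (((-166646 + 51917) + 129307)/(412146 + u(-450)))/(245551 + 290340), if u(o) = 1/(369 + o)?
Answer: 1180818/17890091363075 ≈ 6.6004e-8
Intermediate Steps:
(((-166646 + 51917) + 129307)/(412146 + u(-450)))/(245551 + 290340) = (((-166646 + 51917) + 129307)/(412146 + 1/(369 - 450)))/(245551 + 290340) = ((-114729 + 129307)/(412146 + 1/(-81)))/535891 = (14578/(412146 - 1/81))*(1/535891) = (14578/(33383825/81))*(1/535891) = (14578*(81/33383825))*(1/535891) = (1180818/33383825)*(1/535891) = 1180818/17890091363075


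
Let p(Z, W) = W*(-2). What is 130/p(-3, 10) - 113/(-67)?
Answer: -645/134 ≈ -4.8134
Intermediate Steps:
p(Z, W) = -2*W
130/p(-3, 10) - 113/(-67) = 130/((-2*10)) - 113/(-67) = 130/(-20) - 113*(-1/67) = 130*(-1/20) + 113/67 = -13/2 + 113/67 = -645/134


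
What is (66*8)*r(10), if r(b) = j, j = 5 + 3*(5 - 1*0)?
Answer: 10560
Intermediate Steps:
j = 20 (j = 5 + 3*(5 + 0) = 5 + 3*5 = 5 + 15 = 20)
r(b) = 20
(66*8)*r(10) = (66*8)*20 = 528*20 = 10560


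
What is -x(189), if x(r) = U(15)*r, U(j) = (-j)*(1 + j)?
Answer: 45360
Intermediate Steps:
U(j) = -j*(1 + j)
x(r) = -240*r (x(r) = (-1*15*(1 + 15))*r = (-1*15*16)*r = -240*r)
-x(189) = -(-240)*189 = -1*(-45360) = 45360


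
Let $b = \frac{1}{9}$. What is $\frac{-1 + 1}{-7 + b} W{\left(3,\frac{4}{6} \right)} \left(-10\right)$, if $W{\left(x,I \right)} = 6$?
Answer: $0$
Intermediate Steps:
$b = \frac{1}{9} \approx 0.11111$
$\frac{-1 + 1}{-7 + b} W{\left(3,\frac{4}{6} \right)} \left(-10\right) = \frac{-1 + 1}{-7 + \frac{1}{9}} \cdot 6 \left(-10\right) = \frac{0}{- \frac{62}{9}} \cdot 6 \left(-10\right) = 0 \left(- \frac{9}{62}\right) 6 \left(-10\right) = 0 \cdot 6 \left(-10\right) = 0 \left(-10\right) = 0$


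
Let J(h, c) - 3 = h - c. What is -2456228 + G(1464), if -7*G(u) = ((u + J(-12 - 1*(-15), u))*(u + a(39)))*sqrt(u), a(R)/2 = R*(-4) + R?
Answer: -2456228 - 14760*sqrt(366)/7 ≈ -2.4966e+6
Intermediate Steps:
J(h, c) = 3 + h - c (J(h, c) = 3 + (h - c) = 3 + h - c)
a(R) = -6*R (a(R) = 2*(R*(-4) + R) = 2*(-4*R + R) = 2*(-3*R) = -6*R)
G(u) = -sqrt(u)*(-1404 + 6*u)/7 (G(u) = -(u + (3 + (-12 - 1*(-15)) - u))*(u - 6*39)*sqrt(u)/7 = -(u + (3 + (-12 + 15) - u))*(u - 234)*sqrt(u)/7 = -(u + (3 + 3 - u))*(-234 + u)*sqrt(u)/7 = -(u + (6 - u))*(-234 + u)*sqrt(u)/7 = -6*(-234 + u)*sqrt(u)/7 = -(-1404 + 6*u)*sqrt(u)/7 = -sqrt(u)*(-1404 + 6*u)/7)
-2456228 + G(1464) = -2456228 + 6*sqrt(1464)*(234 - 1*1464)/7 = -2456228 + 6*(2*sqrt(366))*(234 - 1464)/7 = -2456228 + (6/7)*(2*sqrt(366))*(-1230) = -2456228 - 14760*sqrt(366)/7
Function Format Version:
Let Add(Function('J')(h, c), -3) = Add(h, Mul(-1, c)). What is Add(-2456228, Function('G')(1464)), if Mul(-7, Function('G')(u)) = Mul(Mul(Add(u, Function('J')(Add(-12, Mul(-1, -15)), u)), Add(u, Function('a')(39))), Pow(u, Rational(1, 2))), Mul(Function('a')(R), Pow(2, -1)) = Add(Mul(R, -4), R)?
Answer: Add(-2456228, Mul(Rational(-14760, 7), Pow(366, Rational(1, 2)))) ≈ -2.4966e+6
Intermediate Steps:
Function('J')(h, c) = Add(3, h, Mul(-1, c)) (Function('J')(h, c) = Add(3, Add(h, Mul(-1, c))) = Add(3, h, Mul(-1, c)))
Function('a')(R) = Mul(-6, R) (Function('a')(R) = Mul(2, Add(Mul(R, -4), R)) = Mul(2, Add(Mul(-4, R), R)) = Mul(2, Mul(-3, R)) = Mul(-6, R))
Function('G')(u) = Mul(Rational(-1, 7), Pow(u, Rational(1, 2)), Add(-1404, Mul(6, u))) (Function('G')(u) = Mul(Rational(-1, 7), Mul(Mul(Add(u, Add(3, Add(-12, Mul(-1, -15)), Mul(-1, u))), Add(u, Mul(-6, 39))), Pow(u, Rational(1, 2)))) = Mul(Rational(-1, 7), Mul(Mul(Add(u, Add(3, Add(-12, 15), Mul(-1, u))), Add(u, -234)), Pow(u, Rational(1, 2)))) = Mul(Rational(-1, 7), Mul(Mul(Add(u, Add(3, 3, Mul(-1, u))), Add(-234, u)), Pow(u, Rational(1, 2)))) = Mul(Rational(-1, 7), Mul(Mul(Add(u, Add(6, Mul(-1, u))), Add(-234, u)), Pow(u, Rational(1, 2)))) = Mul(Rational(-1, 7), Mul(Mul(6, Add(-234, u)), Pow(u, Rational(1, 2)))) = Mul(Rational(-1, 7), Mul(Add(-1404, Mul(6, u)), Pow(u, Rational(1, 2)))) = Mul(Rational(-1, 7), Mul(Pow(u, Rational(1, 2)), Add(-1404, Mul(6, u)))) = Mul(Rational(-1, 7), Pow(u, Rational(1, 2)), Add(-1404, Mul(6, u))))
Add(-2456228, Function('G')(1464)) = Add(-2456228, Mul(Rational(6, 7), Pow(1464, Rational(1, 2)), Add(234, Mul(-1, 1464)))) = Add(-2456228, Mul(Rational(6, 7), Mul(2, Pow(366, Rational(1, 2))), Add(234, -1464))) = Add(-2456228, Mul(Rational(6, 7), Mul(2, Pow(366, Rational(1, 2))), -1230)) = Add(-2456228, Mul(Rational(-14760, 7), Pow(366, Rational(1, 2))))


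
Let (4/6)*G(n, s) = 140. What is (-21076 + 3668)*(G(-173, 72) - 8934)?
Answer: 151867392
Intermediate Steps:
G(n, s) = 210 (G(n, s) = (3/2)*140 = 210)
(-21076 + 3668)*(G(-173, 72) - 8934) = (-21076 + 3668)*(210 - 8934) = -17408*(-8724) = 151867392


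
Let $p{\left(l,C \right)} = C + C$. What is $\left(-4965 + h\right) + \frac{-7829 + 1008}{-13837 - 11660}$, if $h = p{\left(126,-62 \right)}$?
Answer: $- \frac{129747412}{25497} \approx -5088.7$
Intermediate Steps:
$p{\left(l,C \right)} = 2 C$
$h = -124$ ($h = 2 \left(-62\right) = -124$)
$\left(-4965 + h\right) + \frac{-7829 + 1008}{-13837 - 11660} = \left(-4965 - 124\right) + \frac{-7829 + 1008}{-13837 - 11660} = -5089 - \frac{6821}{-25497} = -5089 - - \frac{6821}{25497} = -5089 + \frac{6821}{25497} = - \frac{129747412}{25497}$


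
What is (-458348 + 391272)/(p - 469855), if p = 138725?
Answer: 33538/165565 ≈ 0.20257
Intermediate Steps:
(-458348 + 391272)/(p - 469855) = (-458348 + 391272)/(138725 - 469855) = -67076/(-331130) = -67076*(-1/331130) = 33538/165565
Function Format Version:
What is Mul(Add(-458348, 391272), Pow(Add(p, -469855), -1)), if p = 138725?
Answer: Rational(33538, 165565) ≈ 0.20257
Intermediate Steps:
Mul(Add(-458348, 391272), Pow(Add(p, -469855), -1)) = Mul(Add(-458348, 391272), Pow(Add(138725, -469855), -1)) = Mul(-67076, Pow(-331130, -1)) = Mul(-67076, Rational(-1, 331130)) = Rational(33538, 165565)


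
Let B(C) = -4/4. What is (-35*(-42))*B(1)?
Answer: -1470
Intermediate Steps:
B(C) = -1 (B(C) = -4*¼ = -1)
(-35*(-42))*B(1) = -35*(-42)*(-1) = 1470*(-1) = -1470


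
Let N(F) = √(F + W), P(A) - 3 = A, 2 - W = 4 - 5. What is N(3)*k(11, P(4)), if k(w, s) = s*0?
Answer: 0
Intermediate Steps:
W = 3 (W = 2 - (4 - 5) = 2 - 1*(-1) = 2 + 1 = 3)
P(A) = 3 + A
k(w, s) = 0
N(F) = √(3 + F) (N(F) = √(F + 3) = √(3 + F))
N(3)*k(11, P(4)) = √(3 + 3)*0 = √6*0 = 0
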